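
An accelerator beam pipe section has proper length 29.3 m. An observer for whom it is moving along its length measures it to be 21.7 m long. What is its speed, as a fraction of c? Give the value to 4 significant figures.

β ≈ 0.6719

γ = L₀/L = 29.3/21.7 = 1.35023
β = √(1 − 1/γ²) = 0.6719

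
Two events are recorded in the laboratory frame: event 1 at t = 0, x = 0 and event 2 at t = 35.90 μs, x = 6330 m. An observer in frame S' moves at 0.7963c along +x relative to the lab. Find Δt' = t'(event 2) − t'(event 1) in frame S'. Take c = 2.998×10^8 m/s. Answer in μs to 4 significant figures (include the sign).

γ = 1/√(1 − 0.7963²) = 1.65316
Δt' = γ(Δt − vΔx/c²) = 1.65316 × (35.90 μs − 0.7963×6330 m / (2.998×10^8 m/s))
= 1.65316 × (19.0869 μs) = 31.55 μs

Δt' ≈ 31.55 μs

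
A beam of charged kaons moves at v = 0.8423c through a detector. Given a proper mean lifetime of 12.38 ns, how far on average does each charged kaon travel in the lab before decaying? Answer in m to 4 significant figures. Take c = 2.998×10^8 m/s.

γ = 1/√(1 − 0.8423²) = 1.85526
Dilated lifetime: Δt = γτ₀ = 1.85526 × 12.38 ns = 22.9681 ns
d = vΔt = 0.8423c × 22.9681 ns = 2.52522×10^8 m/s × 2.29681×10^-8 s = 5.800 m

d ≈ 5.800 m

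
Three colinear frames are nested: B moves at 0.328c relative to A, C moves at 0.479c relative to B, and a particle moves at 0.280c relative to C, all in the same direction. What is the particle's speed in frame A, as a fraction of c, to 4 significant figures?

Compose boost 2: (0.479 + 0.328)/(1 + 0.479×0.328) = 0.8070/1.15711 = 0.697426
Compose boost 3: (0.280 + 0.697426)/(1 + 0.280×0.697426) = 0.977426/1.19528 = 0.8177

u ≈ 0.8177c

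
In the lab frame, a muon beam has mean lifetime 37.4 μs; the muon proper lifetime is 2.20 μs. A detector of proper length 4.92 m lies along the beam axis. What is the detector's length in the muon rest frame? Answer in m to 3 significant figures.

Time dilation ⇒ γ = Δt/τ₀ = 37.4/2.20 = 17.000
Length contraction: L = L₀/γ = 4.92/17.000 = 0.289 m

L ≈ 0.289 m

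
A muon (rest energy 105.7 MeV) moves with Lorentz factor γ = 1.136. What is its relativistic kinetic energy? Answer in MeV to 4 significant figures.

γ = 1.136 (given)
K = (γ − 1)m₀c² = (1.136 − 1) × 105.7 MeV = 0.136000 × 105.7 MeV = 14.38 MeV

K ≈ 14.38 MeV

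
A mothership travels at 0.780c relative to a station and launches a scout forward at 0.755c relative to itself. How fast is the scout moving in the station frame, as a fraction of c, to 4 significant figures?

Compose boost 2: (0.755 + 0.780)/(1 + 0.755×0.780) = 1.535/1.58890 = 0.9661

u ≈ 0.9661c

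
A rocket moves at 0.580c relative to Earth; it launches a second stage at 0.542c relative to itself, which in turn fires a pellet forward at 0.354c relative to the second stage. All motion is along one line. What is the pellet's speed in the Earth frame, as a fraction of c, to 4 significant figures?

Compose boost 2: (0.542 + 0.580)/(1 + 0.542×0.580) = 1.122/1.31436 = 0.853647
Compose boost 3: (0.354 + 0.853647)/(1 + 0.354×0.853647) = 1.20765/1.30219 = 0.9274

u ≈ 0.9274c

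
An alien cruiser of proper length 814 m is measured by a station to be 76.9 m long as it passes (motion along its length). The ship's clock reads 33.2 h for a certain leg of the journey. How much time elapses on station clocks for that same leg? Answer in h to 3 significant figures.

Length contraction ⇒ γ = L₀/L = 814/76.9 = 10.585
Time dilation: Δt = γτ₀ = 10.585 × 33.2 h = 351 h

Δt ≈ 351 h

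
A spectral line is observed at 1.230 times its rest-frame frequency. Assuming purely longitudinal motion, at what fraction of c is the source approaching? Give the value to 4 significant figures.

f_obs/f_src = √((1+β)/(1−β)) = 1.230  ⇒  (1+β)/(1−β) = 1.51290
β = |1 − D²|/(1 + D²) = |1 − 1.51290|/(1 + 1.51290) = 0.2041

β ≈ 0.2041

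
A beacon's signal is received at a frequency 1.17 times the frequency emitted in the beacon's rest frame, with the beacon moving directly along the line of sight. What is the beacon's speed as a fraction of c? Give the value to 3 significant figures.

β ≈ 0.156

f_obs/f_src = √((1+β)/(1−β)) = 1.17  ⇒  (1+β)/(1−β) = 1.3689
β = |1 − D²|/(1 + D²) = |1 − 1.3689|/(1 + 1.3689) = 0.156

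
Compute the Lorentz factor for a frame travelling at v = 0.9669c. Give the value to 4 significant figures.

γ = 1/√(1 − β²) = 1/√(1 − 0.9669²) = 1/√(0.0651044) = 3.919

γ ≈ 3.919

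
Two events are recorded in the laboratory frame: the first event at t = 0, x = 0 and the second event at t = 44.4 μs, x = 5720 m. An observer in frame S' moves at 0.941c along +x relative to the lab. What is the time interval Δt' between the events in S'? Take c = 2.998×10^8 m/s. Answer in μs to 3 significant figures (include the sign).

γ = 1/√(1 − 0.941²) = 2.9550
Δt' = γ(Δt − vΔx/c²) = 2.9550 × (44.4 μs − 0.941×5720 m / (2.998×10^8 m/s))
= 2.9550 × (26.446 μs) = 78.1 μs

Δt' ≈ 78.1 μs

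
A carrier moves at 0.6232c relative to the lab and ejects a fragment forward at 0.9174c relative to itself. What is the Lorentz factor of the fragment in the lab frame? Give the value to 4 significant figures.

u_lab = (0.9174 + 0.6232)/(1 + 0.9174×0.6232) = 1.5406/1.571724 = 0.9801977
γ = 1/√(1 − 0.9801977²) = 5.050

γ ≈ 5.050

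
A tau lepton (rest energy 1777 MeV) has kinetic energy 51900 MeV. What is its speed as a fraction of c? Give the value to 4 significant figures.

β ≈ 0.9995

γ = 1 + K/(m₀c²) = 1 + 51900/1777 = 30.2065
β = √(1 − 1/γ²) = 0.9995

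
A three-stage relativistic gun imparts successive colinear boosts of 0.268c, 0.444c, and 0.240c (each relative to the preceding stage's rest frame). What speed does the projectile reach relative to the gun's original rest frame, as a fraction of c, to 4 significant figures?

u ≈ 0.7602c

Compose boost 2: (0.444 + 0.268)/(1 + 0.444×0.268) = 0.7120/1.11899 = 0.636287
Compose boost 3: (0.240 + 0.636287)/(1 + 0.240×0.636287) = 0.876287/1.15271 = 0.7602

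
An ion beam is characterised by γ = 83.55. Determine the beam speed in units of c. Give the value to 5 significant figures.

β ≈ 0.99993

β = √(1 − 1/γ²) = √(1 − 1/83.55²) = √(0.9998567) = 0.99993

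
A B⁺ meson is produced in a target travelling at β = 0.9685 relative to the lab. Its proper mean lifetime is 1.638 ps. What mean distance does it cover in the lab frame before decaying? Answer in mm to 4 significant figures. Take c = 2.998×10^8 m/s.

d ≈ 1.910 mm

γ = 1/√(1 − 0.9685²) = 4.01585
Dilated lifetime: Δt = γτ₀ = 4.01585 × 1.638 ps = 6.57796 ps
d = vΔt = 0.9685c × 6.57796 ps = 2.90356×10^8 m/s × 6.57796×10^-12 s = 1.910 mm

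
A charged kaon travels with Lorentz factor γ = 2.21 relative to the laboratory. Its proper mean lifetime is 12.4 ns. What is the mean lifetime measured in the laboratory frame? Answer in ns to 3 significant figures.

Δt ≈ 27.4 ns

γ = 2.21 (given)
Time dilation: Δt = γτ₀ = 2.21 × 12.4 ns = 27.4 ns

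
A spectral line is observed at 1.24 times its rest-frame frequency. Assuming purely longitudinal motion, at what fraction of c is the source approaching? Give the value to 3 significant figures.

f_obs/f_src = √((1+β)/(1−β)) = 1.24  ⇒  (1+β)/(1−β) = 1.5376
β = |1 − D²|/(1 + D²) = |1 − 1.5376|/(1 + 1.5376) = 0.212

β ≈ 0.212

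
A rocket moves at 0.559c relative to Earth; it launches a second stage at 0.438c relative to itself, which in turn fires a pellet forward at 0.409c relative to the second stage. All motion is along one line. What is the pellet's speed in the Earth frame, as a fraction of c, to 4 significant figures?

u ≈ 0.9114c

Compose boost 2: (0.438 + 0.559)/(1 + 0.438×0.559) = 0.9970/1.24484 = 0.800905
Compose boost 3: (0.409 + 0.800905)/(1 + 0.409×0.800905) = 1.20990/1.32757 = 0.9114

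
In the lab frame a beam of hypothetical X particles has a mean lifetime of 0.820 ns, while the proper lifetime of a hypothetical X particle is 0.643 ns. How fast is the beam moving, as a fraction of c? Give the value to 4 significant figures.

γ = Δt/τ₀ = 0.820/0.643 = 1.27527
β = √(1 − 1/γ²) = √(1 − 1/1.27527²) = 0.6206

β ≈ 0.6206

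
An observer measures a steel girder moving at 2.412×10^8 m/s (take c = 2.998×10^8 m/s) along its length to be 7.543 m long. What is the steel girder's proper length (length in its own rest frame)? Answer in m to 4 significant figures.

L₀ ≈ 12.70 m

β = v/c = 2.412×10^8 / 2.998×10^8 = 0.804536
γ = 1/√(1 − 0.804536²) = 1.68378
L₀ = γL = 1.68378 × 7.543 = 12.70 m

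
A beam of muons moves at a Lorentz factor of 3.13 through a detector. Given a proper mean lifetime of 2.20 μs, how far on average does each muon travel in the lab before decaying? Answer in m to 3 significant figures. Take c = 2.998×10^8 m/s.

d ≈ 1960 m

β = √(1 − 1/γ²) = √(1 − 1/3.13²) = 0.94759
Dilated lifetime: Δt = γτ₀ = 3.13 × 2.20 μs = 6.8860 μs
d = vΔt = 0.94759c × 6.8860 μs = 2.8409×10^8 m/s × 6.8860×10^-6 s = 1960 m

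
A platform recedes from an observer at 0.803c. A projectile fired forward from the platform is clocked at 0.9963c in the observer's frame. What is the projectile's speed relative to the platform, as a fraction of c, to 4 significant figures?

u' ≈ 0.9666c

Inverse velocity addition: u' = (u − v)/(1 − uv/c²)
= (0.9963 − 0.803)/(1 − 0.9963×0.803) = 0.1933/0.199971 = 0.9666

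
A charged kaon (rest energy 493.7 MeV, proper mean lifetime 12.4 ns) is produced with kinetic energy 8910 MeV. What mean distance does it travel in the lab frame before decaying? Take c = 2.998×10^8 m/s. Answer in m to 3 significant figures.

d ≈ 70.7 m

γ = 1 + K/(m₀c²) = 1 + 8910/493.7 = 19.047
β = √(1 − 1/γ²) = 0.99862
Dilated lifetime: γτ₀ = 19.047 × 12.4 ns = 236.19 ns
d = βc·γτ₀ = 0.99862 × (2.998×10^8 m/s) × 2.3619×10^-7 s = 70.7 m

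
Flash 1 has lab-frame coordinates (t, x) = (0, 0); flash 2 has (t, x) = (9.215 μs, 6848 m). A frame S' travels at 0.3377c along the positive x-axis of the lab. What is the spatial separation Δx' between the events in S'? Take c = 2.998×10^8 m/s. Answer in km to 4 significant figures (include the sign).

γ = 1/√(1 − 0.3377²) = 1.06241
Δx' = γ(Δx − vΔt) = 1.06241 × (6848 m − 0.3377×(2.998×10^8 m/s)×9.215×10^-6 s)
= 1.06241 × (5915.05 m) = 6.284 km

Δx' ≈ 6.284 km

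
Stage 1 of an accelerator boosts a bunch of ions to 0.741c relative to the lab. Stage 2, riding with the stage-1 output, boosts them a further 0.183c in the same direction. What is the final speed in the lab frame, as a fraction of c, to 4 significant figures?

Compose boost 2: (0.183 + 0.741)/(1 + 0.183×0.741) = 0.9240/1.13560 = 0.8137

u ≈ 0.8137c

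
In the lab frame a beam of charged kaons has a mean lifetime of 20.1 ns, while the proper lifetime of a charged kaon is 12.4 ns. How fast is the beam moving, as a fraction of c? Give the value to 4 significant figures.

γ = Δt/τ₀ = 20.1/12.4 = 1.62097
β = √(1 − 1/γ²) = √(1 − 1/1.62097²) = 0.7870

β ≈ 0.7870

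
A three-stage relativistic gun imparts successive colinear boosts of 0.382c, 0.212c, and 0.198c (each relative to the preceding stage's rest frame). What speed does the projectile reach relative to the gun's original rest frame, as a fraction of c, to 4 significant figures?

Compose boost 2: (0.212 + 0.382)/(1 + 0.212×0.382) = 0.5940/1.08098 = 0.549499
Compose boost 3: (0.198 + 0.549499)/(1 + 0.198×0.549499) = 0.747499/1.10880 = 0.6742

u ≈ 0.6742c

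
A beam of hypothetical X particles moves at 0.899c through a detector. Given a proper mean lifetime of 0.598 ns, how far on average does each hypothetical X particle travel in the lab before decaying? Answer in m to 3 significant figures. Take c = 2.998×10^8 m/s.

d ≈ 0.368 m

γ = 1/√(1 − 0.899²) = 2.2834
Dilated lifetime: Δt = γτ₀ = 2.2834 × 0.598 ns = 1.3655 ns
d = vΔt = 0.899c × 1.3655 ns = 2.6952×10^8 m/s × 1.3655×10^-9 s = 0.368 m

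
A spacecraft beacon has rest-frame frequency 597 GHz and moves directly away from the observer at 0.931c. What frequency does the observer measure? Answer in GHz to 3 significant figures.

Relativistic Doppler: f_obs = f_src √((1−β)/(1+β))
= 597 × √(0.069000/1.9310) = 597 × 0.18903 = 113 GHz

f_obs ≈ 113 GHz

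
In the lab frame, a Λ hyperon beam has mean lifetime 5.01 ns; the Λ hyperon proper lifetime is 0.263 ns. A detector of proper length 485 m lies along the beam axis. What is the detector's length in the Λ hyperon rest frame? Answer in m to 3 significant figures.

L ≈ 25.5 m

Time dilation ⇒ γ = Δt/τ₀ = 5.01/0.263 = 19.049
Length contraction: L = L₀/γ = 485/19.049 = 25.5 m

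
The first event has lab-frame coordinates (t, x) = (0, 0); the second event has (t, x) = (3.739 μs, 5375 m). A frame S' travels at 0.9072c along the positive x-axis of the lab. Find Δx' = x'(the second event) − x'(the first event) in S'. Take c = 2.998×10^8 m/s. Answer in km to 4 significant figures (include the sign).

γ = 1/√(1 − 0.9072²) = 2.37699
Δx' = γ(Δx − vΔt) = 2.37699 × (5375 m − 0.9072×(2.998×10^8 m/s)×3.739×10^-6 s)
= 2.37699 × (4358.07 m) = 10.36 km

Δx' ≈ 10.36 km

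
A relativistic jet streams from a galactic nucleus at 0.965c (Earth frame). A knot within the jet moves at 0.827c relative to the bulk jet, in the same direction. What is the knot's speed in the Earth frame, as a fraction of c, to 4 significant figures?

u ≈ 0.9966c

Relativistic velocity addition: u = (u' + v)/(1 + u'v/c²)
= (0.827 + 0.965)/(1 + 0.827×0.965) = 1.792/1.79805 = 0.9966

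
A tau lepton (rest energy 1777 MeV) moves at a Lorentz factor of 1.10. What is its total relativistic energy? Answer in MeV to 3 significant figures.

γ = 1.10 (given)
E = γm₀c² = 1.10 × 1777 MeV = 1950 MeV

E ≈ 1950 MeV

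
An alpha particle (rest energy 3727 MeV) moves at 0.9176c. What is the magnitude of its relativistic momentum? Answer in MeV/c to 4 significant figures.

p ≈ 8603 MeV/c

γ = 1/√(1 − 0.9176²) = 2.51569
p = γβm₀c = 2.51569 × 0.9176 × 3727 MeV/c = 8603 MeV/c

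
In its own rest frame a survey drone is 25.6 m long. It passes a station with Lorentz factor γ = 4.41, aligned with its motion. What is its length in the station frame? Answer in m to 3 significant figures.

L ≈ 5.80 m

γ = 4.41 (given)
Length contraction: L = L₀/γ = 25.6/4.41 = 5.80 m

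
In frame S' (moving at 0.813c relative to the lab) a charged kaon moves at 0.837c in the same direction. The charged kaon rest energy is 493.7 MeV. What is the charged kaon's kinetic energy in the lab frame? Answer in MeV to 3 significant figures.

K ≈ 2110 MeV

u_lab = (0.837 + 0.813)/(1 + 0.837×0.813) = 0.981862
γ = 1/√(1 − 0.981862²) = 5.2743
K = (γ − 1)m₀c² = (5.2743 − 1) × 493.7 = 4.2743 × 493.7 = 2110 MeV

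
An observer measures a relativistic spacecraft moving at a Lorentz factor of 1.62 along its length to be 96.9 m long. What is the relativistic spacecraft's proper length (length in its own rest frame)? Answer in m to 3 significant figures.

γ = 1.62 (given)
L₀ = γL = 1.62 × 96.9 = 157 m

L₀ ≈ 157 m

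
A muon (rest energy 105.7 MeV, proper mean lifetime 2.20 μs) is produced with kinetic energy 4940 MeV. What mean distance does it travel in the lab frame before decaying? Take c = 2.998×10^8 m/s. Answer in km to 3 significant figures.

d ≈ 31.5 km

γ = 1 + K/(m₀c²) = 1 + 4940/105.7 = 47.736
β = √(1 − 1/γ²) = 0.99978
Dilated lifetime: γτ₀ = 47.736 × 2.20 μs = 105.02 μs
d = βc·γτ₀ = 0.99978 × (2.998×10^8 m/s) × 0.00010502 s = 31.5 km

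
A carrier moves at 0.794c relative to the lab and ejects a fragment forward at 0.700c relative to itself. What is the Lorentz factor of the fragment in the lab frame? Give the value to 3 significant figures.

u_lab = (0.700 + 0.794)/(1 + 0.700×0.794) = 1.494/1.55580 = 0.960278
γ = 1/√(1 − 0.960278²) = 3.58

γ ≈ 3.58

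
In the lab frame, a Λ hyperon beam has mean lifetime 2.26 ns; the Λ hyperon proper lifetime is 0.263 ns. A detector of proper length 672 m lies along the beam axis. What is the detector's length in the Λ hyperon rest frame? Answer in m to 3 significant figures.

L ≈ 78.2 m

Time dilation ⇒ γ = Δt/τ₀ = 2.26/0.263 = 8.5932
Length contraction: L = L₀/γ = 672/8.5932 = 78.2 m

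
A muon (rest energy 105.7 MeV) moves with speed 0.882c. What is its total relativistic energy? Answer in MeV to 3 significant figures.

γ = 1/√(1 − 0.882²) = 2.1220
E = γm₀c² = 2.1220 × 105.7 MeV = 224 MeV

E ≈ 224 MeV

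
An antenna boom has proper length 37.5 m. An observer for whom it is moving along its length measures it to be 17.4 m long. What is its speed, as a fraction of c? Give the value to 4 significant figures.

β ≈ 0.8858

γ = L₀/L = 37.5/17.4 = 2.15517
β = √(1 − 1/γ²) = 0.8858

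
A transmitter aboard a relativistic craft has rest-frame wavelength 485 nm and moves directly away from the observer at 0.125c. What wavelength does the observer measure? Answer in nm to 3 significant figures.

λ_obs ≈ 550 nm

Relativistic Doppler: λ_obs = λ_src √((1+β)/(1−β))
= 485 × √(1.1250/0.87500) = 485 × 1.1339 = 550 nm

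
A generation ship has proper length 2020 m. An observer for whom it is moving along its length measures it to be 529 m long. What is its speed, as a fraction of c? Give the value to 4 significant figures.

β ≈ 0.9651

γ = L₀/L = 2020/529 = 3.81853
β = √(1 − 1/γ²) = 0.9651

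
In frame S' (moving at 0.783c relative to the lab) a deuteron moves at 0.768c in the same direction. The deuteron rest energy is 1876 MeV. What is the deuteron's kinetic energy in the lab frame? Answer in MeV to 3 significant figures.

u_lab = (0.768 + 0.783)/(1 + 0.768×0.783) = 0.968561
γ = 1/√(1 − 0.968561²) = 4.0197
K = (γ − 1)m₀c² = (4.0197 − 1) × 1876 = 3.0197 × 1876 = 5660 MeV

K ≈ 5660 MeV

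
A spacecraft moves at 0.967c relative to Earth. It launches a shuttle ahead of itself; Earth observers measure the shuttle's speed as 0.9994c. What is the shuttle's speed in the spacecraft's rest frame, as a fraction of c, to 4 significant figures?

Inverse velocity addition: u' = (u − v)/(1 − uv/c²)
= (0.9994 − 0.967)/(1 − 0.9994×0.967) = 0.03240/0.0335802 = 0.9649

u' ≈ 0.9649c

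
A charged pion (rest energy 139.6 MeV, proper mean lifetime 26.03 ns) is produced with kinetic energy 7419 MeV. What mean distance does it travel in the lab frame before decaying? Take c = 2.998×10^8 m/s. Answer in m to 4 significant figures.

d ≈ 422.5 m

γ = 1 + K/(m₀c²) = 1 + 7419/139.6 = 54.1447
β = √(1 − 1/γ²) = 0.999829
Dilated lifetime: γτ₀ = 54.1447 × 26.03 ns = 1409.39 ns
d = βc·γτ₀ = 0.999829 × (2.998×10^8 m/s) × 1.40939×10^-6 s = 422.5 m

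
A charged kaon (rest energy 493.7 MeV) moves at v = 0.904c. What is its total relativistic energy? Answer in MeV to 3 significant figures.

E ≈ 1150 MeV

γ = 1/√(1 − 0.904²) = 2.3390
E = γm₀c² = 2.3390 × 493.7 MeV = 1150 MeV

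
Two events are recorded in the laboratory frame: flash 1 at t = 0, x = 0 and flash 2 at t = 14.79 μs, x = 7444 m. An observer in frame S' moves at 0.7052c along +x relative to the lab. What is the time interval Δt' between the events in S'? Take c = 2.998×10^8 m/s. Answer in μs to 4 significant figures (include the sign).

γ = 1/√(1 − 0.7052²) = 1.41042
Δt' = γ(Δt − vΔx/c²) = 1.41042 × (14.79 μs − 0.7052×7444 m / (2.998×10^8 m/s))
= 1.41042 × (-2.72004 μs) = -3.836 μs

Δt' ≈ -3.836 μs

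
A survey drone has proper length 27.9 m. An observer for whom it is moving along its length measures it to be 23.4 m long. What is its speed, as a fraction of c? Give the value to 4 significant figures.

γ = L₀/L = 27.9/23.4 = 1.19231
β = √(1 − 1/γ²) = 0.5446

β ≈ 0.5446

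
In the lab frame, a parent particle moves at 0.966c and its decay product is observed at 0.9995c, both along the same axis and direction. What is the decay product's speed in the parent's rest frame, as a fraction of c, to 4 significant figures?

Inverse velocity addition: u' = (u − v)/(1 − uv/c²)
= (0.9995 − 0.966)/(1 − 0.9995×0.966) = 0.03350/0.0344830 = 0.9715

u' ≈ 0.9715c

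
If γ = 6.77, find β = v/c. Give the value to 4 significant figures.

β ≈ 0.9890

β = √(1 − 1/γ²) = √(1 − 1/6.77²) = √(0.978182) = 0.9890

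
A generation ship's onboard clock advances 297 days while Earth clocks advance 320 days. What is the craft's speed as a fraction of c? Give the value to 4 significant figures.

β ≈ 0.3723

γ = Δt/τ₀ = 320/297 = 1.07744
β = √(1 − 1/γ²) = √(1 − 1/1.07744²) = 0.3723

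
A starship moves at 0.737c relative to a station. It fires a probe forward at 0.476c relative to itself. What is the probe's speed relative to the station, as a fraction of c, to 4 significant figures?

Relativistic velocity addition: u = (u' + v)/(1 + u'v/c²)
= (0.476 + 0.737)/(1 + 0.476×0.737) = 1.213/1.35081 = 0.8980

u ≈ 0.8980c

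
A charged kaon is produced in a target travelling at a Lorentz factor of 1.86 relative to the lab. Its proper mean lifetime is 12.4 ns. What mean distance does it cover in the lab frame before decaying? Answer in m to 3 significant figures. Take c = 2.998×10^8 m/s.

β = √(1 − 1/γ²) = √(1 − 1/1.86²) = 0.84318
Dilated lifetime: Δt = γτ₀ = 1.86 × 12.4 ns = 23.064 ns
d = vΔt = 0.84318c × 23.064 ns = 2.5278×10^8 m/s × 2.3064×10^-8 s = 5.83 m

d ≈ 5.83 m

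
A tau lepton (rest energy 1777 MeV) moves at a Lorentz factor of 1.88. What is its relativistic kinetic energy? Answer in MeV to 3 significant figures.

γ = 1.88 (given)
K = (γ − 1)m₀c² = (1.88 − 1) × 1777 MeV = 0.88000 × 1777 MeV = 1560 MeV

K ≈ 1560 MeV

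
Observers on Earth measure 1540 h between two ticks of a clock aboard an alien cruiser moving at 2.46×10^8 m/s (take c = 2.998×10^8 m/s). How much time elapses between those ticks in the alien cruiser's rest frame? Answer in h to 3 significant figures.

τ₀ ≈ 880 h

β = v/c = 2.46×10^8 / 2.998×10^8 = 0.82055
γ = 1/√(1 − 0.82055²) = 1.7495
Proper time: τ₀ = Δt/γ = 1540/1.7495 = 880 h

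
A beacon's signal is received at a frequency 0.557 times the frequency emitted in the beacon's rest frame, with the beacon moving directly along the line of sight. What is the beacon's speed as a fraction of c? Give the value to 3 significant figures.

f_obs/f_src = √((1−β)/(1+β)) = 0.557  ⇒  (1−β)/(1+β) = 0.31025
β = |1 − D²|/(1 + D²) = |1 − 0.31025|/(1 + 0.31025) = 0.526

β ≈ 0.526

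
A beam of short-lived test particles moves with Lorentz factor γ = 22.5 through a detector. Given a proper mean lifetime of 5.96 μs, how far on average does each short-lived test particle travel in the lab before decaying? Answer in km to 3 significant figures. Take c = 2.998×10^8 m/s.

β = √(1 − 1/γ²) = √(1 − 1/22.5²) = 0.99901
Dilated lifetime: Δt = γτ₀ = 22.5 × 5.96 μs = 134.10 μs
d = vΔt = 0.99901c × 134.10 μs = 2.9950×10^8 m/s × 0.00013410 s = 40.2 km

d ≈ 40.2 km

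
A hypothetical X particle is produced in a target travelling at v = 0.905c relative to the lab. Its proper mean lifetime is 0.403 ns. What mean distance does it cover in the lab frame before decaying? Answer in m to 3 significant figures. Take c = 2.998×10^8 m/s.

γ = 1/√(1 − 0.905²) = 2.3507
Dilated lifetime: Δt = γτ₀ = 2.3507 × 0.403 ns = 0.94732 ns
d = vΔt = 0.905c × 0.94732 ns = 2.7132×10^8 m/s × 9.4732×10^-10 s = 0.257 m

d ≈ 0.257 m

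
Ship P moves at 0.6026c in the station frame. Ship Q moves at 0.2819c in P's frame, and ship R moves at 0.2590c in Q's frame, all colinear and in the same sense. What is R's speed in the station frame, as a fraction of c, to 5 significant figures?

Compose boost 2: (0.2819 + 0.6026)/(1 + 0.2819×0.6026) = 0.88450/1.169873 = 0.7560650
Compose boost 3: (0.2590 + 0.7560650)/(1 + 0.2590×0.7560650) = 1.015065/1.195821 = 0.84884

u ≈ 0.84884c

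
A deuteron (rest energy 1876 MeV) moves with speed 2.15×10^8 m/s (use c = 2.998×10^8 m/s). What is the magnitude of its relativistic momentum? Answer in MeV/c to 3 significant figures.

β = v/c = 2.15×10^8 / 2.998×10^8 = 0.71714
γ = 1/√(1 − 0.71714²) = 1.4349
p = γβm₀c = 1.4349 × 0.71714 × 1876 MeV/c = 1930 MeV/c

p ≈ 1930 MeV/c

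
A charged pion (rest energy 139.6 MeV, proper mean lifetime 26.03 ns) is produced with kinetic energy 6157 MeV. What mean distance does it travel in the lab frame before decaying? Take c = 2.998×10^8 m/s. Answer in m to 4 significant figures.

d ≈ 351.9 m

γ = 1 + K/(m₀c²) = 1 + 6157/139.6 = 45.1046
β = √(1 − 1/γ²) = 0.999754
Dilated lifetime: γτ₀ = 45.1046 × 26.03 ns = 1174.07 ns
d = βc·γτ₀ = 0.999754 × (2.998×10^8 m/s) × 1.17407×10^-6 s = 351.9 m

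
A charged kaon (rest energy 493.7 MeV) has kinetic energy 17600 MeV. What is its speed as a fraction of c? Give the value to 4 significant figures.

γ = 1 + K/(m₀c²) = 1 + 17600/493.7 = 36.6492
β = √(1 − 1/γ²) = 0.9996

β ≈ 0.9996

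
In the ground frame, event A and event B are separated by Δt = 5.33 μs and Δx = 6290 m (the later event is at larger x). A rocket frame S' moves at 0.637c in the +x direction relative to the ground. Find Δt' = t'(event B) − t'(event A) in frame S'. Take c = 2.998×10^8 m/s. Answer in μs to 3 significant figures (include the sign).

Δt' ≈ -10.4 μs

γ = 1/√(1 − 0.637²) = 1.2972
Δt' = γ(Δt − vΔx/c²) = 1.2972 × (5.33 μs − 0.637×6290 m / (2.998×10^8 m/s))
= 1.2972 × (-8.0347 μs) = -10.4 μs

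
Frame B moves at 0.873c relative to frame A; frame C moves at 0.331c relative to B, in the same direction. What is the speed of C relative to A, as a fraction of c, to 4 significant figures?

u ≈ 0.9341c

Compose boost 2: (0.331 + 0.873)/(1 + 0.331×0.873) = 1.204/1.28896 = 0.9341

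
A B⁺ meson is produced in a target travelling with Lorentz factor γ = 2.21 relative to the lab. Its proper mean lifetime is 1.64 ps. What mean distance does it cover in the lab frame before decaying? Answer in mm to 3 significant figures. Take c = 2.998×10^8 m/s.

d ≈ 0.969 mm

β = √(1 − 1/γ²) = √(1 − 1/2.21²) = 0.89177
Dilated lifetime: Δt = γτ₀ = 2.21 × 1.64 ps = 3.6244 ps
d = vΔt = 0.89177c × 3.6244 ps = 2.6735×10^8 m/s × 3.6244×10^-12 s = 0.969 mm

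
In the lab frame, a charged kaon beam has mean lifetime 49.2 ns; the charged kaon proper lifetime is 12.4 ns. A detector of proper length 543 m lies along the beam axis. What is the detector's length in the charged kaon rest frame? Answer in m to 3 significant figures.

L ≈ 137 m

Time dilation ⇒ γ = Δt/τ₀ = 49.2/12.4 = 3.9677
Length contraction: L = L₀/γ = 543/3.9677 = 137 m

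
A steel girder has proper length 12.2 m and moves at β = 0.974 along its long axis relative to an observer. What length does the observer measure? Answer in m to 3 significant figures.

γ = 1/√(1 − 0.974²) = 4.4141
Length contraction: L = L₀/γ = 12.2/4.4141 = 2.76 m

L ≈ 2.76 m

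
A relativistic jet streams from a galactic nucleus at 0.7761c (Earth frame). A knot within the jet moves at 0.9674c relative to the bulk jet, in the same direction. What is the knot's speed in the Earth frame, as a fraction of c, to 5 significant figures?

Relativistic velocity addition: u = (u' + v)/(1 + u'v/c²)
= (0.9674 + 0.7761)/(1 + 0.9674×0.7761) = 1.7435/1.750799 = 0.99583

u ≈ 0.99583c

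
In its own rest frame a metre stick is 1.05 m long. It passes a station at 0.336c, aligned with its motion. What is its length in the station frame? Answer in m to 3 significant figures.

γ = 1/√(1 − 0.336²) = 1.0617
Length contraction: L = L₀/γ = 1.05/1.0617 = 0.989 m

L ≈ 0.989 m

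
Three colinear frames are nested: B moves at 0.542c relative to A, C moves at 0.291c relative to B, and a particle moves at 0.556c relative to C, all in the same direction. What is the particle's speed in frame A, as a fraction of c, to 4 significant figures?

Compose boost 2: (0.291 + 0.542)/(1 + 0.291×0.542) = 0.8330/1.15772 = 0.719516
Compose boost 3: (0.556 + 0.719516)/(1 + 0.556×0.719516) = 1.27552/1.40005 = 0.9110

u ≈ 0.9110c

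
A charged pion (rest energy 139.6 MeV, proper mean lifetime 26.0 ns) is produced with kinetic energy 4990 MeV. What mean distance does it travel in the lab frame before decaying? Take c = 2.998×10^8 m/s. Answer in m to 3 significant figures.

γ = 1 + K/(m₀c²) = 1 + 4990/139.6 = 36.745
β = √(1 − 1/γ²) = 0.99963
Dilated lifetime: γτ₀ = 36.745 × 26.0 ns = 955.37 ns
d = βc·γτ₀ = 0.99963 × (2.998×10^8 m/s) × 9.5537×10^-7 s = 286 m

d ≈ 286 m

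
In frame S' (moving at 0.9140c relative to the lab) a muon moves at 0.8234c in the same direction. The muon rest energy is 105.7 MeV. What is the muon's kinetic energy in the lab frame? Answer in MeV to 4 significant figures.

u_lab = (0.8234 + 0.9140)/(1 + 0.8234×0.9140) = 0.9913342
γ = 1/√(1 − 0.9913342²) = 7.61243
K = (γ − 1)m₀c² = (7.61243 − 1) × 105.7 = 6.61243 × 105.7 = 698.9 MeV

K ≈ 698.9 MeV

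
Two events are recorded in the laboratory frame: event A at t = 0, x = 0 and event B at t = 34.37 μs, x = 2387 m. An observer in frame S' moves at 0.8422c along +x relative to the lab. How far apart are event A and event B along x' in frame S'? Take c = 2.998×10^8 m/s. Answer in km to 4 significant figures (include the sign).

γ = 1/√(1 − 0.8422²) = 1.85472
Δx' = γ(Δx − vΔt) = 1.85472 × (2387 m − 0.8422×(2.998×10^8 m/s)×34.37×10^-6 s)
= 1.85472 × (-6291.13 m) = -11.67 km

Δx' ≈ -11.67 km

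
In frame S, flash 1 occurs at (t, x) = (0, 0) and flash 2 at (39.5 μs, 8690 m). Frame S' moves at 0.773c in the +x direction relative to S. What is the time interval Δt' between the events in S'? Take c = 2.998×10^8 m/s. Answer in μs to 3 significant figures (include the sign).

Δt' ≈ 26.9 μs

γ = 1/√(1 − 0.773²) = 1.5763
Δt' = γ(Δt − vΔx/c²) = 1.5763 × (39.5 μs − 0.773×8690 m / (2.998×10^8 m/s))
= 1.5763 × (17.094 μs) = 26.9 μs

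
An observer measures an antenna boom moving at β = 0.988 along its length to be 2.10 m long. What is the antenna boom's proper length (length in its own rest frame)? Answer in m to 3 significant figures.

γ = 1/√(1 − 0.988²) = 6.4744
L₀ = γL = 6.4744 × 2.10 = 13.6 m

L₀ ≈ 13.6 m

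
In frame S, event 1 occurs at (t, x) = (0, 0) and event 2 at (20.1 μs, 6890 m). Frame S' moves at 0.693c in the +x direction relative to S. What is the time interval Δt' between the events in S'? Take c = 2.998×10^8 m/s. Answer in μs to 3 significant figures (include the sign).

Δt' ≈ 5.79 μs

γ = 1/√(1 − 0.693²) = 1.3871
Δt' = γ(Δt − vΔx/c²) = 1.3871 × (20.1 μs − 0.693×6890 m / (2.998×10^8 m/s))
= 1.3871 × (4.1735 μs) = 5.79 μs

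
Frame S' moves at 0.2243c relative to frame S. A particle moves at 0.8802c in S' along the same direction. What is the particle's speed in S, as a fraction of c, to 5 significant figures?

Relativistic velocity addition: u = (u' + v)/(1 + u'v/c²)
= (0.8802 + 0.2243)/(1 + 0.8802×0.2243) = 1.1045/1.197429 = 0.92239

u ≈ 0.92239c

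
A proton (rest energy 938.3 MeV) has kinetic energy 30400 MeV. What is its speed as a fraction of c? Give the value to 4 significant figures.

γ = 1 + K/(m₀c²) = 1 + 30400/938.3 = 33.3990
β = √(1 − 1/γ²) = 0.9996

β ≈ 0.9996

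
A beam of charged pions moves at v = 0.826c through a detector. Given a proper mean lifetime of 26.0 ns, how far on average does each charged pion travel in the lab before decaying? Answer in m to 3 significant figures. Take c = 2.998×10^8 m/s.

d ≈ 11.4 m

γ = 1/√(1 − 0.826²) = 1.7741
Dilated lifetime: Δt = γτ₀ = 1.7741 × 26.0 ns = 46.126 ns
d = vΔt = 0.826c × 46.126 ns = 2.4763×10^8 m/s × 4.6126×10^-8 s = 11.4 m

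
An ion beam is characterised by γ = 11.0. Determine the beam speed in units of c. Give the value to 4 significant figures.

β = √(1 − 1/γ²) = √(1 − 1/11.0²) = √(0.991736) = 0.9959

β ≈ 0.9959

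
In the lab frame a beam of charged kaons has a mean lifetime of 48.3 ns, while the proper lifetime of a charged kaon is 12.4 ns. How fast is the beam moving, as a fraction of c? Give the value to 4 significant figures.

β ≈ 0.9665

γ = Δt/τ₀ = 48.3/12.4 = 3.89516
β = √(1 − 1/γ²) = √(1 − 1/3.89516²) = 0.9665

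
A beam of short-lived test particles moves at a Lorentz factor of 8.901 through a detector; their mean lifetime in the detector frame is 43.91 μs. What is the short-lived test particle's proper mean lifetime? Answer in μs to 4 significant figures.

τ₀ ≈ 4.933 μs

γ = 8.901 (given)
Proper time: τ₀ = Δt/γ = 43.91/8.901 = 4.933 μs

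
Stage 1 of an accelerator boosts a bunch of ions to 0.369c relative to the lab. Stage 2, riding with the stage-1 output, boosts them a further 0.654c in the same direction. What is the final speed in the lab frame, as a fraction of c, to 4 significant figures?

u ≈ 0.8241c

Compose boost 2: (0.654 + 0.369)/(1 + 0.654×0.369) = 1.023/1.24133 = 0.8241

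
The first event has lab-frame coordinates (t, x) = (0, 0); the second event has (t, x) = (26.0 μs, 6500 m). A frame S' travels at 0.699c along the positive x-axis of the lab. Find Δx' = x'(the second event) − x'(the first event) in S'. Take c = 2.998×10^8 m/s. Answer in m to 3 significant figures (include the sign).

γ = 1/√(1 − 0.699²) = 1.3984
Δx' = γ(Δx − vΔt) = 1.3984 × (6500 m − 0.699×(2.998×10^8 m/s)×26.0×10^-6 s)
= 1.3984 × (1051.4 m) = 1470 m

Δx' ≈ 1470 m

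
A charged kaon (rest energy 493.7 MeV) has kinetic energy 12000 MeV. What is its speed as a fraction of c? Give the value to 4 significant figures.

γ = 1 + K/(m₀c²) = 1 + 12000/493.7 = 25.3063
β = √(1 − 1/γ²) = 0.9992

β ≈ 0.9992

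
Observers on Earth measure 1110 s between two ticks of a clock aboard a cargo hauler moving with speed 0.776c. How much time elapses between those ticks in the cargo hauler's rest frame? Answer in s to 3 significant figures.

γ = 1/√(1 − 0.776²) = 1.5855
Proper time: τ₀ = Δt/γ = 1110/1.5855 = 700 s

τ₀ ≈ 700 s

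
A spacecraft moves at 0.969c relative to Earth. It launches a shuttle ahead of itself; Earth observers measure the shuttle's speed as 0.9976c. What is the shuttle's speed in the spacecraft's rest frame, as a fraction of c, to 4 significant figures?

u' ≈ 0.8582c

Inverse velocity addition: u' = (u − v)/(1 − uv/c²)
= (0.9976 − 0.969)/(1 − 0.9976×0.969) = 0.02860/0.0333256 = 0.8582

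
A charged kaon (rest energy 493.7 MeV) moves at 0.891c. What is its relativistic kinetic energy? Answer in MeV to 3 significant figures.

γ = 1/√(1 − 0.891²) = 2.2026
K = (γ − 1)m₀c² = (2.2026 − 1) × 493.7 MeV = 1.2026 × 493.7 MeV = 594 MeV

K ≈ 594 MeV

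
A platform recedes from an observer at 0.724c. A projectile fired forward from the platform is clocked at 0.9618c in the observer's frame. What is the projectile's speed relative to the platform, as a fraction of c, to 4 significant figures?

u' ≈ 0.7831c

Inverse velocity addition: u' = (u − v)/(1 − uv/c²)
= (0.9618 − 0.724)/(1 − 0.9618×0.724) = 0.2378/0.303657 = 0.7831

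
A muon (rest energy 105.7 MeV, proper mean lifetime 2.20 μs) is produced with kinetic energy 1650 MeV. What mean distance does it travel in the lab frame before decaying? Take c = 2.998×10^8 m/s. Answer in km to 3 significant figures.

γ = 1 + K/(m₀c²) = 1 + 1650/105.7 = 16.610
β = √(1 − 1/γ²) = 0.99819
Dilated lifetime: γτ₀ = 16.610 × 2.20 μs = 36.542 μs
d = βc·γτ₀ = 0.99819 × (2.998×10^8 m/s) × 3.6542×10^-5 s = 10.9 km

d ≈ 10.9 km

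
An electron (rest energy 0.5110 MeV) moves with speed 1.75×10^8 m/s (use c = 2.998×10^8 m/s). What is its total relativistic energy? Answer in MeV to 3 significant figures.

E ≈ 0.629 MeV

β = v/c = 1.75×10^8 / 2.998×10^8 = 0.58372
γ = 1/√(1 − 0.58372²) = 1.2316
E = γm₀c² = 1.2316 × 0.5110 MeV = 0.629 MeV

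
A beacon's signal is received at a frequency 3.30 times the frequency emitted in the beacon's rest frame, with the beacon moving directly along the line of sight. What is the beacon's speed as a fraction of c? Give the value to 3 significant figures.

f_obs/f_src = √((1+β)/(1−β)) = 3.30  ⇒  (1+β)/(1−β) = 10.890
β = |1 − D²|/(1 + D²) = |1 − 10.890|/(1 + 10.890) = 0.832

β ≈ 0.832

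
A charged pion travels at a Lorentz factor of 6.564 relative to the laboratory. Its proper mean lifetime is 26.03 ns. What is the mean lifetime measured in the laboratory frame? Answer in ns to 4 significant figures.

Δt ≈ 170.9 ns

γ = 6.564 (given)
Time dilation: Δt = γτ₀ = 6.564 × 26.03 ns = 170.9 ns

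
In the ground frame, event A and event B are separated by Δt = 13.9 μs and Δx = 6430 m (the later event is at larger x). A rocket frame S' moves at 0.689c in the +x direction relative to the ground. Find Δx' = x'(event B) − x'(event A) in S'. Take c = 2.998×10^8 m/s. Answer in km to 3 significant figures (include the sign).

Δx' ≈ 4.91 km

γ = 1/√(1 − 0.689²) = 1.3798
Δx' = γ(Δx − vΔt) = 1.3798 × (6430 m − 0.689×(2.998×10^8 m/s)×13.9×10^-6 s)
= 1.3798 × (3558.8 m) = 4.91 km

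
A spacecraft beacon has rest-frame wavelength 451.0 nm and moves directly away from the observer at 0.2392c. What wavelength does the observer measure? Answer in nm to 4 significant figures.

Relativistic Doppler: λ_obs = λ_src √((1+β)/(1−β))
= 451.0 × √(1.23920/0.760800) = 451.0 × 1.27625 = 575.6 nm

λ_obs ≈ 575.6 nm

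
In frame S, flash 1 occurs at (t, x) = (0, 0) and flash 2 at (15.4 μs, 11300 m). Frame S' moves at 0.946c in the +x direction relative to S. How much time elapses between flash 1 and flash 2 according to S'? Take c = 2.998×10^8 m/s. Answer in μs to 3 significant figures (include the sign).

Δt' ≈ -62.5 μs

γ = 1/√(1 − 0.946²) = 3.0848
Δt' = γ(Δt − vΔx/c²) = 3.0848 × (15.4 μs − 0.946×11300 m / (2.998×10^8 m/s))
= 3.0848 × (-20.256 μs) = -62.5 μs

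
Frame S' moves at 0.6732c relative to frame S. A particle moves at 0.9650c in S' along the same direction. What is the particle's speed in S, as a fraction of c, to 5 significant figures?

Relativistic velocity addition: u = (u' + v)/(1 + u'v/c²)
= (0.9650 + 0.6732)/(1 + 0.9650×0.6732) = 1.6382/1.649638 = 0.99307

u ≈ 0.99307c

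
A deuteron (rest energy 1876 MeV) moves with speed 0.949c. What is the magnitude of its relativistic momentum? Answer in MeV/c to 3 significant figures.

γ = 1/√(1 − 0.949²) = 3.1718
p = γβm₀c = 3.1718 × 0.949 × 1876 MeV/c = 5650 MeV/c

p ≈ 5650 MeV/c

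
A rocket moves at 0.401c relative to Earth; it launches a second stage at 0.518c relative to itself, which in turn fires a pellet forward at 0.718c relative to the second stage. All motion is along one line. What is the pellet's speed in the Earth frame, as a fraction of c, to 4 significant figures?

u ≈ 0.9564c

Compose boost 2: (0.518 + 0.401)/(1 + 0.518×0.401) = 0.9190/1.20772 = 0.760939
Compose boost 3: (0.718 + 0.760939)/(1 + 0.718×0.760939) = 1.47894/1.54635 = 0.9564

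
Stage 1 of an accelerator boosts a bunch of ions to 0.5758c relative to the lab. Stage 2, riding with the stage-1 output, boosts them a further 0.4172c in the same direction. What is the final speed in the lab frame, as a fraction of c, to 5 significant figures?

u ≈ 0.80066c

Compose boost 2: (0.4172 + 0.5758)/(1 + 0.4172×0.5758) = 0.99300/1.240224 = 0.80066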